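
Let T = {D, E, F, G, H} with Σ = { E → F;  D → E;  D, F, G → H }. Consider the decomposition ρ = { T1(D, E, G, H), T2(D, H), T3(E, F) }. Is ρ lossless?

Chase test. Columns are D, E, F, G, H; row i has aⱼ where attribute j ∈ Ti, else bᵢⱼ.
Initial tableau (one row per fragment):
  row 1: a1 a2 b13 a4 a5
  row 2: a1 b22 b23 b24 a5
  row 3: b31 a2 a3 b34 b35
Rows 1 and 3 agree on E; apply E→F and equate their F entries.
Rows 1 and 2 agree on D; apply D→E and equate their E entries.
Rows 1 and 2 agree on E; apply E→F and equate their F entries.
Row 1 is now all distinguished symbols — the join is lossless.

Yes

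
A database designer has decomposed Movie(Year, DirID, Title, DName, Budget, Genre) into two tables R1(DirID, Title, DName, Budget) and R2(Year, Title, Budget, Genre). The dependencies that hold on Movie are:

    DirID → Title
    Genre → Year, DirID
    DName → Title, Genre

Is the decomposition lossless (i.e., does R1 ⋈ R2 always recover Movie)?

Common attributes: R1 ∩ R2 = {Title, Budget}.
No dependency enlarges {Title, Budget}, so (Title, Budget)⁺ = {Title, Budget}.
The closure contains neither all of R1 = {DirID, Title, DName, Budget} nor all of R2 = {Year, Title, Budget, Genre}, so the common attributes are not a superkey of either fragment. The join is lossy.

No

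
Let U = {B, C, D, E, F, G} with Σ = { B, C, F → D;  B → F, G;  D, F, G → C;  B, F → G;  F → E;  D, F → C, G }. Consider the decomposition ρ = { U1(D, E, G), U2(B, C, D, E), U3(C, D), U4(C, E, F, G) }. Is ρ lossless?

Chase test. Columns are B, C, D, E, F, G; row i has aⱼ where attribute j ∈ Ui, else bᵢⱼ.
Initial tableau (one row per fragment):
  row 1: b11 b12 a3 a4 b15 a6
  row 2: a1 a2 a3 a4 b25 b26
  row 3: b31 a2 a3 b34 b35 b36
  row 4: b41 a2 b43 a4 a5 a6
No row becomes fully distinguished — the join is lossy.

No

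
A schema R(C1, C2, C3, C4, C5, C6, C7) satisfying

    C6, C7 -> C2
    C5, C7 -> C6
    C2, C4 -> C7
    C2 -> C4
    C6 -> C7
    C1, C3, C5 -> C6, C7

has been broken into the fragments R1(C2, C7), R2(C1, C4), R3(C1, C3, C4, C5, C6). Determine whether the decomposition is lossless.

Chase test. Columns are C1, C2, C3, C4, C5, C6, C7; row i has aⱼ where attribute j ∈ Ri, else bᵢⱼ.
Initial tableau (one row per fragment):
  row 1: b11 a2 b13 b14 b15 b16 a7
  row 2: a1 b22 b23 a4 b25 b26 b27
  row 3: a1 b32 a3 a4 a5 a6 b37
No row becomes fully distinguished — the join is lossy.

No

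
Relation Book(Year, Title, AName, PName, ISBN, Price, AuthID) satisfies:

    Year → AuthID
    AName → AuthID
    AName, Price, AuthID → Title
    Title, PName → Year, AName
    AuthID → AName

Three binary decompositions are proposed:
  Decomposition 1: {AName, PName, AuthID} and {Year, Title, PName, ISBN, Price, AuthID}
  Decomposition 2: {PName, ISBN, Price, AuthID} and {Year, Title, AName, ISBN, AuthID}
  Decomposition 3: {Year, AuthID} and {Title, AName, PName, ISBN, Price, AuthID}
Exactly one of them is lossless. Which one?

Decomposition 1

Decomposition 1: common = {PName, AuthID}, closure = {AName, PName, AuthID} → lossless.
Decomposition 2: common = {ISBN, AuthID}, closure = {AName, ISBN, AuthID} → lossy.
Decomposition 3: common = {AuthID}, closure = {AName, AuthID} → lossy.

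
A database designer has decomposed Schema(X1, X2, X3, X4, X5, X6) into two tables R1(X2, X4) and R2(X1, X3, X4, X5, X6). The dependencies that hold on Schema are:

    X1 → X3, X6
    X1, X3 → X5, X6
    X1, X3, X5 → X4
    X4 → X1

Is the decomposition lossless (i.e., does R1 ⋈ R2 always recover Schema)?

Common attributes: R1 ∩ R2 = {X4}.
Closure of {X4}: X4 → X1 applies, adding X1; X1 → X3, X6 applies, adding X3, X6; X1, X3 → X5, X6 applies, adding X5. So (X4)⁺ = {X1, X3, X4, X5, X6}.
This closure contains every attribute of R2, so R1 ∩ R2 → R2. The join is lossless.

Yes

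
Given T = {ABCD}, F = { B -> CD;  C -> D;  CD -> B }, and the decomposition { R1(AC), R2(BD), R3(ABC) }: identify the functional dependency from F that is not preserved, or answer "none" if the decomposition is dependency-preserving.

B → CD: restricted closure across fragments reaches CD.
C → D: restricted closure across fragments reaches D.
CD → B: restricted closure across fragments reaches B.
Every dependency is enforceable on the fragments, so the decomposition is dependency-preserving.

none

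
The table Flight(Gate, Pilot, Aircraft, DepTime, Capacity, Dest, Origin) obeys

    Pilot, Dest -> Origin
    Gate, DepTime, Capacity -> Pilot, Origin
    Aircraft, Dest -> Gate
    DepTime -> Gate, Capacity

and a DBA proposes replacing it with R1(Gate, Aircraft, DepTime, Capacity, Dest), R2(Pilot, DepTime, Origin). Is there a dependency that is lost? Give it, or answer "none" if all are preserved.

Pilot, Dest -> Origin

Check Pilot, Dest → Origin: no single fragment contains all of {Pilot, Dest, Origin}, and the restricted closure of {Pilot, Dest} across the fragments never reaches {Origin}.
Gate, DepTime, Capacity → Pilot, Origin is preserved.
Aircraft, Dest → Gate is preserved.
DepTime → Gate, Capacity is preserved.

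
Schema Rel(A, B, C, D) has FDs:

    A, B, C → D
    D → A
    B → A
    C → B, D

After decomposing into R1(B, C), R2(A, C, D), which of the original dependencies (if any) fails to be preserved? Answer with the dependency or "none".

Check B → A: no single fragment contains all of {A, B}, and the restricted closure of {B} across the fragments never reaches {A}.
A, B, C → D is preserved.
D → A is preserved.
C → B, D is preserved.

B → A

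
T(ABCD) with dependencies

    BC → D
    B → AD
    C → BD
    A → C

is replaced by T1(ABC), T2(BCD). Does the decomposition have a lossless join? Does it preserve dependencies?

lossless and dependency-preserving

Lossless test: (BC)⁺ = {ABCD}, which contains all of one fragment — lossless.
Dependency preservation: B → AD is not contained in any single fragment, but the restricted closure of its left-hand side across the fragments still reaches the right-hand side; the remaining FDs each lie inside some fragment. All dependencies are preserved.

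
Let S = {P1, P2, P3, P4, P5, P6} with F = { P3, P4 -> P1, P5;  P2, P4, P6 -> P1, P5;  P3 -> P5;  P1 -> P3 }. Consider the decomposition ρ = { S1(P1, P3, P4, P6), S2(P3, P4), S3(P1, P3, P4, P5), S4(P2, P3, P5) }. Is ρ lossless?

No

Chase test. Columns are P1, P2, P3, P4, P5, P6; row i has aⱼ where attribute j ∈ Si, else bᵢⱼ.
Initial tableau (one row per fragment):
  row 1: a1 b12 a3 a4 b15 a6
  row 2: b21 b22 a3 a4 b25 b26
  row 3: a1 b32 a3 a4 a5 b36
  row 4: b41 a2 a3 b44 a5 b46
Rows 1 and 2 agree on P3, P4; apply P3, P4→P1, P5 and equate their P1, P5 entries.
Rows 1 and 3 agree on P3, P4; apply P3, P4→P1, P5 and equate their P1, P5 entries.
No row becomes fully distinguished — the join is lossy.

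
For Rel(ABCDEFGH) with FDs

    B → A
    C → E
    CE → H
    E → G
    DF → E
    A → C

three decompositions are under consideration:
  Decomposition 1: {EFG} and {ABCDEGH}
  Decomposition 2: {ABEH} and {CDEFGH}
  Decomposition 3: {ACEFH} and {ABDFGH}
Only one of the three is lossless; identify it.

Decomposition 3

Decomposition 1: common = {EG}, closure = {EG} → lossy.
Decomposition 2: common = {EH}, closure = {EGH} → lossy.
Decomposition 3: common = {AFH}, closure = {ACEFGH} → lossless.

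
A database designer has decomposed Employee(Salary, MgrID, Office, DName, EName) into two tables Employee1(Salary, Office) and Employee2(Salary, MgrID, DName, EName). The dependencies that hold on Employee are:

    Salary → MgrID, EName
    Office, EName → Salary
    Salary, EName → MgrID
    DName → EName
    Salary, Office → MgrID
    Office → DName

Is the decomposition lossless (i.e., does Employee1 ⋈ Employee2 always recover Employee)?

No

Common attributes: Employee1 ∩ Employee2 = {Salary}.
Closure of {Salary}: Salary → MgrID, EName applies, adding MgrID, EName. So (Salary)⁺ = {Salary, MgrID, EName}.
The closure contains neither all of Employee1 = {Salary, Office} nor all of Employee2 = {Salary, MgrID, DName, EName}, so the common attributes are not a superkey of either fragment. The join is lossy.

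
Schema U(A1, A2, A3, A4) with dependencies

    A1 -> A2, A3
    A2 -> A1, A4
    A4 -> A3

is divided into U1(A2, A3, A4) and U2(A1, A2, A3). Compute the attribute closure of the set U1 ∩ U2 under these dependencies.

A1, A2, A3, A4

U1 ∩ U2 = {A2, A3}.
A2 → A1, A4 applies, adding A1, A4
Closure: {A1, A2, A3, A4}.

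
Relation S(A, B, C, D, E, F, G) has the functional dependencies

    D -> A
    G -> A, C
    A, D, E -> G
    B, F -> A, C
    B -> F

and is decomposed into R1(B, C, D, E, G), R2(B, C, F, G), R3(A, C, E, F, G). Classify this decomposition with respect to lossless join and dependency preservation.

lossless but not dependency-preserving

Lossless test (chase): Rows 1 and 2 agree on G; apply G→A, C and equate their A, C entries. Rows 1 and 3 agree on G; apply G→A, C and equate their A, C entries. Rows 1 and 2 agree on B; apply B→F and equate their F entries. Row 1 is now all distinguished symbols — the join is lossless.
Dependency preservation: the restricted closure of {D} across the fragments never reaches {A}, so D → A cannot be enforced without a join — not preserved.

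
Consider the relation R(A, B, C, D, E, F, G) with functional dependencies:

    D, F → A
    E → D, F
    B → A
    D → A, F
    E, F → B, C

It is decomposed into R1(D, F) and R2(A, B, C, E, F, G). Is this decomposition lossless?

No

Common attributes: R1 ∩ R2 = {F}.
No dependency enlarges {F}, so (F)⁺ = {F}.
The closure contains neither all of R1 = {D, F} nor all of R2 = {A, B, C, E, F, G}, so the common attributes are not a superkey of either fragment. The join is lossy.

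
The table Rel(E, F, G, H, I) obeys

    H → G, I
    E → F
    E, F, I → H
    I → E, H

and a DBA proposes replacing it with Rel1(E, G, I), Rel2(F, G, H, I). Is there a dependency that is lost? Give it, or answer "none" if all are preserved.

Check E → F: no single fragment contains all of {E, F}, and the restricted closure of {E} across the fragments never reaches {F}.
H → G, I is preserved.
E, F, I → H is preserved.
I → E, H is preserved.

E → F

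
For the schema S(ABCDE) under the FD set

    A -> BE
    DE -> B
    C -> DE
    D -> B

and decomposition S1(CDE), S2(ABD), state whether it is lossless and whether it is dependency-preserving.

Lossless test: (D)⁺ = {BD}, which is a superkey of neither fragment — lossy.
Dependency preservation: the restricted closure of {A} across the fragments never reaches {BE}, so A → BE cannot be enforced without a join — not preserved.

lossy and not dependency-preserving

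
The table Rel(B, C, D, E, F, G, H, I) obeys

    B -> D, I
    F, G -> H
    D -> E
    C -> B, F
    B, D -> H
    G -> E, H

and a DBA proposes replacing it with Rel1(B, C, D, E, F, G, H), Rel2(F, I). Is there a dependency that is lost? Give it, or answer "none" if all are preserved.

Check B → D, I: no single fragment contains all of {B, D, I}, and the restricted closure of {B} across the fragments never reaches {D, I}.
F, G → H is preserved.
D → E is preserved.
C → B, F is preserved.
B, D → H is preserved.
G → E, H is preserved.

B -> D, I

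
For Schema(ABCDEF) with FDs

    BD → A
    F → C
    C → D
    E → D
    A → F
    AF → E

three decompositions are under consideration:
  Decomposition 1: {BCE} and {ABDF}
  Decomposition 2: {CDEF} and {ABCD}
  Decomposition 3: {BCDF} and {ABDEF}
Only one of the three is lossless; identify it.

Decomposition 3

Decomposition 1: common = {B}, closure = {B} → lossy.
Decomposition 2: common = {CD}, closure = {CD} → lossy.
Decomposition 3: common = {BDF}, closure = {ABCDEF} → lossless.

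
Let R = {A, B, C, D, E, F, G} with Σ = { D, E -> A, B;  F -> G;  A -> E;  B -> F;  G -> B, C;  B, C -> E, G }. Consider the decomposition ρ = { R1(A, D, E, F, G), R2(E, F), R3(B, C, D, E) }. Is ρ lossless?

Chase test. Columns are A, B, C, D, E, F, G; row i has aⱼ where attribute j ∈ Ri, else bᵢⱼ.
Initial tableau (one row per fragment):
  row 1: a1 b12 b13 a4 a5 a6 a7
  row 2: b21 b22 b23 b24 a5 a6 b27
  row 3: b31 a2 a3 a4 a5 b36 b37
Rows 1 and 3 agree on D, E; apply D, E→A, B and equate their A, B entries.
Rows 1 and 2 agree on F; apply F→G and equate their G entries.
Rows 1 and 3 agree on B; apply B→F and equate their F entries.
Rows 1 and 2 agree on G; apply G→B, C and equate their B, C entries.
Rows 1 and 3 agree on F; apply F→G and equate their G entries.
Rows 1 and 3 agree on G; apply G→B, C and equate their B, C entries.
Row 1 is now all distinguished symbols — the join is lossless.

Yes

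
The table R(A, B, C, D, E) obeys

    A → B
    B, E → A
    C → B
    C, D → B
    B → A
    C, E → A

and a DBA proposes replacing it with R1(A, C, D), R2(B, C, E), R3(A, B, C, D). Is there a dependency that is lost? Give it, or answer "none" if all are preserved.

none

A → B lies within R3.
B, E → A: restricted closure across fragments reaches A.
C → B lies within R2.
C, D → B lies within R3.
B → A lies within R3.
C, E → A: restricted closure across fragments reaches A.
Every dependency is enforceable on the fragments, so the decomposition is dependency-preserving.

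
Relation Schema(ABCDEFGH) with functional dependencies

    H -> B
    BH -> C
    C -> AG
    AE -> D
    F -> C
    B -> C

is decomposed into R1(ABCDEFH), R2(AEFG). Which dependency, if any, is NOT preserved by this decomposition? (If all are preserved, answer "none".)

Check C → AG: no single fragment contains all of {ACG}, and the restricted closure of {C} across the fragments never reaches {AG}.
H → B is preserved.
BH → C is preserved.
AE → D is preserved.
F → C is preserved.
B → C is preserved.

C -> AG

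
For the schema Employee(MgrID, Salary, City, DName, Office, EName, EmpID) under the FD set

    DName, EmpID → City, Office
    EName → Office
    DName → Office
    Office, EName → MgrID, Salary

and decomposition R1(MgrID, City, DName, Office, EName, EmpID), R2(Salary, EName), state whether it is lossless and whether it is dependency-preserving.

lossless and dependency-preserving

Lossless test: (EName)⁺ = {MgrID, Salary, Office, EName}, which contains all of one fragment — lossless.
Dependency preservation: Office, EName → MgrID, Salary is not contained in any single fragment, but the restricted closure of its left-hand side across the fragments still reaches the right-hand side; the remaining FDs each lie inside some fragment. All dependencies are preserved.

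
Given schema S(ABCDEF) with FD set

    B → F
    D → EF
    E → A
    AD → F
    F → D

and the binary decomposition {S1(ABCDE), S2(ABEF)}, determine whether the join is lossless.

Common attributes: S1 ∩ S2 = {ABE}.
Closure of {ABE}: B → F applies, adding F; F → D applies, adding D. So (ABE)⁺ = {ABDEF}.
This closure contains every attribute of S2, so S1 ∩ S2 → S2. The join is lossless.

Yes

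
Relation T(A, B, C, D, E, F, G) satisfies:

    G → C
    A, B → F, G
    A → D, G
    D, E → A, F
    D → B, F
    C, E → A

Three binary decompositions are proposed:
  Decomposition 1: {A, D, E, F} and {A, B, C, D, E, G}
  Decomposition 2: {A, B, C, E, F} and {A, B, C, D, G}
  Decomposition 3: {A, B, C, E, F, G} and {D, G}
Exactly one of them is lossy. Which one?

Decomposition 3

Decomposition 1: common = {A, D, E}, closure = {A, B, C, D, E, F, G} → lossless.
Decomposition 2: common = {A, B, C}, closure = {A, B, C, D, F, G} → lossless.
Decomposition 3: common = {G}, closure = {C, G} → lossy.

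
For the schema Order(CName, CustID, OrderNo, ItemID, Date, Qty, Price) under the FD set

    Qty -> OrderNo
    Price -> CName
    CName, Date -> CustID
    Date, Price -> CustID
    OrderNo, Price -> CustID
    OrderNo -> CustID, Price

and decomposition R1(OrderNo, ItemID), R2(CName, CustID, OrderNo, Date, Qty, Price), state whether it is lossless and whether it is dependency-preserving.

Lossless test: (OrderNo)⁺ = {CName, CustID, OrderNo, Price}, which is a superkey of neither fragment — lossy.
Dependency preservation: every FD's attributes lie within a single fragment, so each can be enforced locally — preserved.

lossy but dependency-preserving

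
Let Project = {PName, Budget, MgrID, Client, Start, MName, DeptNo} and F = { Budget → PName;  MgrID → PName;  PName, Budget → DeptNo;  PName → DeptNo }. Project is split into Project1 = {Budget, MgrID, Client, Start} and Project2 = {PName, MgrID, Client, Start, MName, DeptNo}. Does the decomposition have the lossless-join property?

No

Common attributes: Project1 ∩ Project2 = {MgrID, Client, Start}.
Closure of {MgrID, Client, Start}: MgrID → PName applies, adding PName; PName → DeptNo applies, adding DeptNo. So (MgrID, Client, Start)⁺ = {PName, MgrID, Client, Start, DeptNo}.
The closure contains neither all of Project1 = {Budget, MgrID, Client, Start} nor all of Project2 = {PName, MgrID, Client, Start, MName, DeptNo}, so the common attributes are not a superkey of either fragment. The join is lossy.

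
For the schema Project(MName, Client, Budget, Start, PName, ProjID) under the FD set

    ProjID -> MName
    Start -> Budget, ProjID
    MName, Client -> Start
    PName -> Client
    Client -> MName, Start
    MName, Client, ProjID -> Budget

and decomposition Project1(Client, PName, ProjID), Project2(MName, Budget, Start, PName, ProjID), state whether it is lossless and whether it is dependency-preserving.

lossless but not dependency-preserving

Lossless test: (PName, ProjID)⁺ = {MName, Client, Budget, Start, PName, ProjID}, which contains all of one fragment — lossless.
Dependency preservation: the restricted closure of {MName, Client} across the fragments never reaches {Start}, so MName, Client → Start cannot be enforced without a join — not preserved.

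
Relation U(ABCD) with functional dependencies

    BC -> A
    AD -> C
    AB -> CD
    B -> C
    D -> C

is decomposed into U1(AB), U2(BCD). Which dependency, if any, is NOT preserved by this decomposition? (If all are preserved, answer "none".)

BC → A: restricted closure across fragments reaches A.
AD → C: restricted closure across fragments reaches C.
AB → CD: restricted closure across fragments reaches CD.
B → C lies within U2.
D → C lies within U2.
Every dependency is enforceable on the fragments, so the decomposition is dependency-preserving.

none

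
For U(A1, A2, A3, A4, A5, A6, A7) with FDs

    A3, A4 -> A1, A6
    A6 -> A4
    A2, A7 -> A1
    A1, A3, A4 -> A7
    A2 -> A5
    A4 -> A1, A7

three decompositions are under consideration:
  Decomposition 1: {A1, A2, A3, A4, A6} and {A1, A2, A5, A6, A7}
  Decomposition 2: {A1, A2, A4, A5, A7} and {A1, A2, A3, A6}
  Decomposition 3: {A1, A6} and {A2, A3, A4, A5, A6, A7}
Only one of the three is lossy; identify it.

Decomposition 2

Decomposition 1: common = {A1, A2, A6}, closure = {A1, A2, A4, A5, A6, A7} → lossless.
Decomposition 2: common = {A1, A2}, closure = {A1, A2, A5} → lossy.
Decomposition 3: common = {A6}, closure = {A1, A4, A6, A7} → lossless.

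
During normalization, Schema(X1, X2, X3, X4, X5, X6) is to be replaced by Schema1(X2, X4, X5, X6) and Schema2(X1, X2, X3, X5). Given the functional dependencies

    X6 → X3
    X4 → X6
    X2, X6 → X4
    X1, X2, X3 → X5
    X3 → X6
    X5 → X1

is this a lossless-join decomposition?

No

Common attributes: Schema1 ∩ Schema2 = {X2, X5}.
Closure of {X2, X5}: X5 → X1 applies, adding X1. So (X2, X5)⁺ = {X1, X2, X5}.
The closure contains neither all of Schema1 = {X2, X4, X5, X6} nor all of Schema2 = {X1, X2, X3, X5}, so the common attributes are not a superkey of either fragment. The join is lossy.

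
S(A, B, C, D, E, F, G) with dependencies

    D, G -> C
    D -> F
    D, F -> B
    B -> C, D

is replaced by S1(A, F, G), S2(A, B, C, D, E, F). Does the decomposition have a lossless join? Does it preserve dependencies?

lossy but dependency-preserving

Lossless test: (A, F)⁺ = {A, F}, which is a superkey of neither fragment — lossy.
Dependency preservation: D, G → C is not contained in any single fragment, but the restricted closure of its left-hand side across the fragments still reaches the right-hand side; the remaining FDs each lie inside some fragment. All dependencies are preserved.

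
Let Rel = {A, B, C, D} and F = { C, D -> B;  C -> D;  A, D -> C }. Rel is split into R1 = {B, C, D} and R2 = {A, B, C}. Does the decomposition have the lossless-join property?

Common attributes: R1 ∩ R2 = {B, C}.
Closure of {B, C}: C → D applies, adding D. So (B, C)⁺ = {B, C, D}.
This closure contains every attribute of R1, so R1 ∩ R2 → R1. The join is lossless.

Yes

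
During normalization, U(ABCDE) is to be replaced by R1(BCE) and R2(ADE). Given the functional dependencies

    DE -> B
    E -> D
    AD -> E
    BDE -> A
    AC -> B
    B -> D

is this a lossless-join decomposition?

Common attributes: R1 ∩ R2 = {E}.
Closure of {E}: E → D applies, adding D; DE → B applies, adding B; BDE → A applies, adding A. So (E)⁺ = {ABDE}.
This closure contains every attribute of R2, so R1 ∩ R2 → R2. The join is lossless.

Yes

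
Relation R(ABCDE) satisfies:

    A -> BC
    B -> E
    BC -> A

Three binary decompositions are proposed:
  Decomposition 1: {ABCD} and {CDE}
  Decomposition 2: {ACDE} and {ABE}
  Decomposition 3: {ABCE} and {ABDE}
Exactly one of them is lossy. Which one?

Decomposition 1: common = {CD}, closure = {CD} → lossy.
Decomposition 2: common = {AE}, closure = {ABCE} → lossless.
Decomposition 3: common = {ABE}, closure = {ABCE} → lossless.

Decomposition 1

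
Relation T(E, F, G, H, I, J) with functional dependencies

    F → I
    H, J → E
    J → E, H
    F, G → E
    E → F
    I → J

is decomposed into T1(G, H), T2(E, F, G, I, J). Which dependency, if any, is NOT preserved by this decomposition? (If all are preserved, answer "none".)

J → E, H

Check J → E, H: no single fragment contains all of {E, H, J}, and the restricted closure of {J} across the fragments never reaches {E, H}.
F → I is preserved.
H, J → E is preserved.
F, G → E is preserved.
E → F is preserved.
I → J is preserved.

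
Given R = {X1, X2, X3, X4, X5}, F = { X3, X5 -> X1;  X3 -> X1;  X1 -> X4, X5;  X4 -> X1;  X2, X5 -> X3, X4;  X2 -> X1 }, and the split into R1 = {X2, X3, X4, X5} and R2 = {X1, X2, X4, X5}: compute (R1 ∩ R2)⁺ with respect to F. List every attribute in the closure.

R1 ∩ R2 = {X2, X4, X5}.
X4 → X1 applies, adding X1
X2, X5 → X3, X4 applies, adding X3
Closure: {X1, X2, X3, X4, X5}.

X1, X2, X3, X4, X5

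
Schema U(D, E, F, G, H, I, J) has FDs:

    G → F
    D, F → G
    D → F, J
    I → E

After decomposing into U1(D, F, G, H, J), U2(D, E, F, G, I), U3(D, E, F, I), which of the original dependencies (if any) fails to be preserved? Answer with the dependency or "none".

G → F lies within U1.
D, F → G lies within U1.
D → F, J lies within U1.
I → E lies within U2.
Every dependency is enforceable on the fragments, so the decomposition is dependency-preserving.

none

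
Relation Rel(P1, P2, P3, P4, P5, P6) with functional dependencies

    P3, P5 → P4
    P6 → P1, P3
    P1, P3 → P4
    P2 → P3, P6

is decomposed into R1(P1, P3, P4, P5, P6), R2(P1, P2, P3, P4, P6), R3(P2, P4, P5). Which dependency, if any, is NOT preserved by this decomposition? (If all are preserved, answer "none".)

none

P3, P5 → P4 lies within R1.
P6 → P1, P3 lies within R1.
P1, P3 → P4 lies within R1.
P2 → P3, P6 lies within R2.
Every dependency is enforceable on the fragments, so the decomposition is dependency-preserving.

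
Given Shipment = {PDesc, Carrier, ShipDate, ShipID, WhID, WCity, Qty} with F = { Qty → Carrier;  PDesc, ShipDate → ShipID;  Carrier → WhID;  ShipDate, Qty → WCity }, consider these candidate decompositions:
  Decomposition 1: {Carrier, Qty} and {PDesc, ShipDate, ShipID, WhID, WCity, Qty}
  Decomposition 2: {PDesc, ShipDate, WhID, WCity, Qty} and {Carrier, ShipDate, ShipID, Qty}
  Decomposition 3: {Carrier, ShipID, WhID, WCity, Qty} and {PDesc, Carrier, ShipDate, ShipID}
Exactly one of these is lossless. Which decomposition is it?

Decomposition 1

Decomposition 1: common = {Qty}, closure = {Carrier, WhID, Qty} → lossless.
Decomposition 2: common = {ShipDate, Qty}, closure = {Carrier, ShipDate, WhID, WCity, Qty} → lossy.
Decomposition 3: common = {Carrier, ShipID}, closure = {Carrier, ShipID, WhID} → lossy.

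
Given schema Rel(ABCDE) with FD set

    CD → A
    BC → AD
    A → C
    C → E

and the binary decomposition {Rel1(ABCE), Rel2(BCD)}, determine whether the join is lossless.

Common attributes: Rel1 ∩ Rel2 = {BC}.
Closure of {BC}: BC → AD applies, adding AD; C → E applies, adding E. So (BC)⁺ = {ABCDE}.
This closure contains every attribute of Rel1, so Rel1 ∩ Rel2 → Rel1. The join is lossless.

Yes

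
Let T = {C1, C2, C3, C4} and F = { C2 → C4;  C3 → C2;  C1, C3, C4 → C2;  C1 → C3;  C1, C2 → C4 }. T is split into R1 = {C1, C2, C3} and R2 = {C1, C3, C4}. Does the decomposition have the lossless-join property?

Yes

Common attributes: R1 ∩ R2 = {C1, C3}.
Closure of {C1, C3}: C3 → C2 applies, adding C2; C1, C2 → C4 applies, adding C4. So (C1, C3)⁺ = {C1, C2, C3, C4}.
This closure contains every attribute of R1, so R1 ∩ R2 → R1. The join is lossless.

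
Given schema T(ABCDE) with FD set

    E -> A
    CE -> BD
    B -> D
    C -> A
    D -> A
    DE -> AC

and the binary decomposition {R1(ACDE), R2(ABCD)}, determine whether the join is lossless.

Common attributes: R1 ∩ R2 = {ACD}.
No dependency enlarges {ACD}, so (ACD)⁺ = {ACD}.
The closure contains neither all of R1 = {ACDE} nor all of R2 = {ABCD}, so the common attributes are not a superkey of either fragment. The join is lossy.

No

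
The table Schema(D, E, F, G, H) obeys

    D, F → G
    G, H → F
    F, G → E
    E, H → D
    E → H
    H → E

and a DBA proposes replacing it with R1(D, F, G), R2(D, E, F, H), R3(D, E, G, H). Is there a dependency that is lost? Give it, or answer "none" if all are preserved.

G, H → F

Check G, H → F: no single fragment contains all of {F, G, H}, and the restricted closure of {G, H} across the fragments never reaches {F}.
D, F → G is preserved.
F, G → E is preserved.
E, H → D is preserved.
E → H is preserved.
H → E is preserved.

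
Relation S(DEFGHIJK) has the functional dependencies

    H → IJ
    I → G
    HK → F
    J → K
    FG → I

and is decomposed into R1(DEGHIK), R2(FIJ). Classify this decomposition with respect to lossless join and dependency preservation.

Lossless test: (I)⁺ = {GI}, which is a superkey of neither fragment — lossy.
Dependency preservation: the restricted closure of {H} across the fragments never reaches {IJ}, so H → IJ cannot be enforced without a join — not preserved.

lossy and not dependency-preserving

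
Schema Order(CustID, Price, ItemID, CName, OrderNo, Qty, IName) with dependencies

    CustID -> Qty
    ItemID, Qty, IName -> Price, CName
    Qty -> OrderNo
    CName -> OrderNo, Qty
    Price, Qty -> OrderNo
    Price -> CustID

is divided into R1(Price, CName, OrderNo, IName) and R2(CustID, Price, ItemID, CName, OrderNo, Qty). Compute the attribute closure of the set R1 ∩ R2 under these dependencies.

R1 ∩ R2 = {Price, CName, OrderNo}.
CName → OrderNo, Qty applies, adding Qty
Price → CustID applies, adding CustID
Closure: {CustID, Price, CName, OrderNo, Qty}.

CustID, Price, CName, OrderNo, Qty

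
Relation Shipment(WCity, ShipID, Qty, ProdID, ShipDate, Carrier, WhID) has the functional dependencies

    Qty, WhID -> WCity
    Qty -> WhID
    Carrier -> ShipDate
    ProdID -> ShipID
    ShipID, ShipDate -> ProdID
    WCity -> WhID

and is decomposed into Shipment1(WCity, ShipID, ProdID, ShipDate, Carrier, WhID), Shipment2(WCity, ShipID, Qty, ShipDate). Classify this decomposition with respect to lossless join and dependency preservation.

Lossless test: (WCity, ShipID, ShipDate)⁺ = {WCity, ShipID, ProdID, ShipDate, WhID}, which is a superkey of neither fragment — lossy.
Dependency preservation: Qty, WhID → WCity; Qty → WhID are not contained in any single fragment, but the restricted closure of each left-hand side across the fragments still reaches the right-hand side; the remaining FDs each lie inside some fragment. All dependencies are preserved.

lossy but dependency-preserving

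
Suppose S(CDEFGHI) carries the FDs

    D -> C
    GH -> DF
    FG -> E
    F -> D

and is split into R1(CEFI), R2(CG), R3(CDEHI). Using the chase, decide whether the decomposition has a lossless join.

Chase test. Columns are CDEFGHI; row i has aⱼ where attribute j ∈ Ri, else bᵢⱼ.
Initial tableau (one row per fragment):
  row 1: a1 b12 a3 a4 b15 b16 a7
  row 2: a1 b22 b23 b24 a5 b26 b27
  row 3: a1 a2 a3 b34 b35 a6 a7
No row becomes fully distinguished — the join is lossy.

No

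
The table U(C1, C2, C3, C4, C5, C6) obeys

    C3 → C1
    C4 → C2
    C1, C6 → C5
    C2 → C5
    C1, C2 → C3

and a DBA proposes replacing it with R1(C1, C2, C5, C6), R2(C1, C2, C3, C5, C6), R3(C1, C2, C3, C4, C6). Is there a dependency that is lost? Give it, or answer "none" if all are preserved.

none

C3 → C1 lies within R2.
C4 → C2 lies within R3.
C1, C6 → C5 lies within R1.
C2 → C5 lies within R1.
C1, C2 → C3 lies within R2.
Every dependency is enforceable on the fragments, so the decomposition is dependency-preserving.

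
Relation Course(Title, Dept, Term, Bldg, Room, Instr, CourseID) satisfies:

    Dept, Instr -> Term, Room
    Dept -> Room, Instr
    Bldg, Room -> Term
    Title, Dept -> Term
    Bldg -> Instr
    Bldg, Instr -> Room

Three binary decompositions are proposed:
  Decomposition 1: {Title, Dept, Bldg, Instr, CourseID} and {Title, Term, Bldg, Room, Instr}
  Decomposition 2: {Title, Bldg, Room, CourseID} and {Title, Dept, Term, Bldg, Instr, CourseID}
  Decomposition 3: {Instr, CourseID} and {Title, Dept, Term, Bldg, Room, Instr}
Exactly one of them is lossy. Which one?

Decomposition 3

Decomposition 1: common = {Title, Bldg, Instr}, closure = {Title, Term, Bldg, Room, Instr} → lossless.
Decomposition 2: common = {Title, Bldg, CourseID}, closure = {Title, Term, Bldg, Room, Instr, CourseID} → lossless.
Decomposition 3: common = {Instr}, closure = {Instr} → lossy.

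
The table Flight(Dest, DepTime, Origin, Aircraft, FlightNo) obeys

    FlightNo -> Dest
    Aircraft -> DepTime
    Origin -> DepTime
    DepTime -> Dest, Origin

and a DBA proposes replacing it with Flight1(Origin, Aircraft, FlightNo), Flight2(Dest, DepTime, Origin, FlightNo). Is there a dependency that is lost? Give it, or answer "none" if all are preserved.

FlightNo → Dest lies within Flight2.
Aircraft → DepTime: restricted closure across fragments reaches DepTime.
Origin → DepTime lies within Flight2.
DepTime → Dest, Origin lies within Flight2.
Every dependency is enforceable on the fragments, so the decomposition is dependency-preserving.

none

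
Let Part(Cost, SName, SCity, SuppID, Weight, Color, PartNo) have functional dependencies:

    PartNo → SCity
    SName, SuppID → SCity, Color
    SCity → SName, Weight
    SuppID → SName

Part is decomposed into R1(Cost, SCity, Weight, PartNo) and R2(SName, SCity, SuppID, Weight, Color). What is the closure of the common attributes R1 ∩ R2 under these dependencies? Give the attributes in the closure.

SName, SCity, Weight

R1 ∩ R2 = {SCity, Weight}.
SCity → SName, Weight applies, adding SName
Closure: {SName, SCity, Weight}.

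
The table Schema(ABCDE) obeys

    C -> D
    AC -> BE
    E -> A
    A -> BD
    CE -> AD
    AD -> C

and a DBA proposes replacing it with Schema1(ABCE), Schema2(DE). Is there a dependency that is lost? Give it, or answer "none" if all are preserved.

Check C → D: no single fragment contains all of {CD}, and the restricted closure of {C} across the fragments never reaches {D}.
AC → BE is preserved.
E → A is preserved.
A → BD is preserved.
CE → AD is preserved.
AD → C is preserved.

C -> D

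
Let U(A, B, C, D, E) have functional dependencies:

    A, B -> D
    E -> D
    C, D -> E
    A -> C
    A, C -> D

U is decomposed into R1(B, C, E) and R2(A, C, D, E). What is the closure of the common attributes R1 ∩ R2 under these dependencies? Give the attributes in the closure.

R1 ∩ R2 = {C, E}.
E → D applies, adding D
Closure: {C, D, E}.

C, D, E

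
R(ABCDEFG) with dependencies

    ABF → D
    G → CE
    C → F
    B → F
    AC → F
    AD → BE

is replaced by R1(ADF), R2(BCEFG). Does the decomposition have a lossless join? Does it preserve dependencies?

Lossless test: (F)⁺ = {F}, which is a superkey of neither fragment — lossy.
Dependency preservation: the restricted closure of {ABF} across the fragments never reaches {D}, so ABF → D cannot be enforced without a join — not preserved.

lossy and not dependency-preserving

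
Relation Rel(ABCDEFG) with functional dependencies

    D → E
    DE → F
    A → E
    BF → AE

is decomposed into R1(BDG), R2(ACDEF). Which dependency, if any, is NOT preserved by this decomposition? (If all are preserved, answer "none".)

BF → AE

Check BF → AE: no single fragment contains all of {ABEF}, and the restricted closure of {BF} across the fragments never reaches {AE}.
D → E is preserved.
DE → F is preserved.
A → E is preserved.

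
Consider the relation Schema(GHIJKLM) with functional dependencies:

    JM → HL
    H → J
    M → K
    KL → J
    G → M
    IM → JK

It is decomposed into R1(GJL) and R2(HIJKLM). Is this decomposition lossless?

No

Common attributes: R1 ∩ R2 = {JL}.
No dependency enlarges {JL}, so (JL)⁺ = {JL}.
The closure contains neither all of R1 = {GJL} nor all of R2 = {HIJKLM}, so the common attributes are not a superkey of either fragment. The join is lossy.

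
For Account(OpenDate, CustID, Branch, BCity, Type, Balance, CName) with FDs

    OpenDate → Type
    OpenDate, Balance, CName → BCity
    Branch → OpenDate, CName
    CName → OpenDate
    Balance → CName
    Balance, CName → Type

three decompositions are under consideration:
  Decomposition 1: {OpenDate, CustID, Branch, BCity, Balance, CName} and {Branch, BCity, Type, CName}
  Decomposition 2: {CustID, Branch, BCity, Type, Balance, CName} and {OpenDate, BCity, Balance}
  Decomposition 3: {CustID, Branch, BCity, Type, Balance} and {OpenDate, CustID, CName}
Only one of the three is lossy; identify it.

Decomposition 3

Decomposition 1: common = {Branch, BCity, CName}, closure = {OpenDate, Branch, BCity, Type, CName} → lossless.
Decomposition 2: common = {BCity, Balance}, closure = {OpenDate, BCity, Type, Balance, CName} → lossless.
Decomposition 3: common = {CustID}, closure = {CustID} → lossy.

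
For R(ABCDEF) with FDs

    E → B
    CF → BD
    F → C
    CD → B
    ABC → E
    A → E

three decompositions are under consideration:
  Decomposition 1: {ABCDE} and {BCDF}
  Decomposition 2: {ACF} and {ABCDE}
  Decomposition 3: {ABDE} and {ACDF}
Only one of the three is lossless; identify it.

Decomposition 3

Decomposition 1: common = {BCD}, closure = {BCD} → lossy.
Decomposition 2: common = {AC}, closure = {ABCE} → lossy.
Decomposition 3: common = {AD}, closure = {ABDE} → lossless.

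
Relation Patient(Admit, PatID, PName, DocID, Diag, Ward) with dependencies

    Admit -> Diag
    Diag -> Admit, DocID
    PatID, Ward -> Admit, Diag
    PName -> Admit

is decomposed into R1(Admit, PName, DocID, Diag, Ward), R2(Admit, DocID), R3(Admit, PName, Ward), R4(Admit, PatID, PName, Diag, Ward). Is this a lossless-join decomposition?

Chase test. Columns are Admit, PatID, PName, DocID, Diag, Ward; row i has aⱼ where attribute j ∈ Ri, else bᵢⱼ.
Initial tableau (one row per fragment):
  row 1: a1 b12 a3 a4 a5 a6
  row 2: a1 b22 b23 a4 b25 b26
  row 3: a1 b32 a3 b34 b35 a6
  row 4: a1 a2 a3 b44 a5 a6
Rows 1 and 2 agree on Admit; apply Admit→Diag and equate their Diag entries.
Rows 1 and 3 agree on Admit; apply Admit→Diag and equate their Diag entries.
Rows 1 and 3 agree on Diag; apply Diag→Admit, DocID and equate their Admit, DocID entries.
Rows 1 and 4 agree on Diag; apply Diag→Admit, DocID and equate their Admit, DocID entries.
Row 4 is now all distinguished symbols — the join is lossless.

Yes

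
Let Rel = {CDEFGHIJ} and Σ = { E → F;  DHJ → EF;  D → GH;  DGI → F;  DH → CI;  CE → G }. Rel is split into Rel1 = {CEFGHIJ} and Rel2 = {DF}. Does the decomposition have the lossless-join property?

No

Common attributes: Rel1 ∩ Rel2 = {F}.
No dependency enlarges {F}, so (F)⁺ = {F}.
The closure contains neither all of Rel1 = {CEFGHIJ} nor all of Rel2 = {DF}, so the common attributes are not a superkey of either fragment. The join is lossy.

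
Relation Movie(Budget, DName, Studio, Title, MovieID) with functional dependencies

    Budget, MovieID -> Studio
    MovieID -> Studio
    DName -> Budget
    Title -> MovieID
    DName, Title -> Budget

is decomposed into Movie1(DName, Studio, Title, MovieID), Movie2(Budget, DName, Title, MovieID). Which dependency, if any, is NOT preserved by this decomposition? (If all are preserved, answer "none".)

none

Budget, MovieID → Studio: restricted closure across fragments reaches Studio.
MovieID → Studio lies within Movie1.
DName → Budget lies within Movie2.
Title → MovieID lies within Movie1.
DName, Title → Budget lies within Movie2.
Every dependency is enforceable on the fragments, so the decomposition is dependency-preserving.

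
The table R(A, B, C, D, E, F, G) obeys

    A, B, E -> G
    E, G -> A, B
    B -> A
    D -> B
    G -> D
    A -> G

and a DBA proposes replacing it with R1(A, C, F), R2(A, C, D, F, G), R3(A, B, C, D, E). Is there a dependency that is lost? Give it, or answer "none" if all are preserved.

none

A, B, E → G: restricted closure across fragments reaches G.
E, G → A, B: restricted closure across fragments reaches A, B.
B → A lies within R3.
D → B lies within R3.
G → D lies within R2.
A → G lies within R2.
Every dependency is enforceable on the fragments, so the decomposition is dependency-preserving.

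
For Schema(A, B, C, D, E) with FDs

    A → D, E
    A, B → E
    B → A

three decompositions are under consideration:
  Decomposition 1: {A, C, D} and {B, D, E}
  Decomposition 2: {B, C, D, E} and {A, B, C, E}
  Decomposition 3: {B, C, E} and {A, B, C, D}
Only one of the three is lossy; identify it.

Decomposition 1: common = {D}, closure = {D} → lossy.
Decomposition 2: common = {B, C, E}, closure = {A, B, C, D, E} → lossless.
Decomposition 3: common = {B, C}, closure = {A, B, C, D, E} → lossless.

Decomposition 1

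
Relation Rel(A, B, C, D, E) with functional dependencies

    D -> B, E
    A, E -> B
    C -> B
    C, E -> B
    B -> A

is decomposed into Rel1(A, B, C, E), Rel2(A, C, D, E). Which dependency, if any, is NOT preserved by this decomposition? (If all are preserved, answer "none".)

none

D → B, E: restricted closure across fragments reaches B, E.
A, E → B lies within Rel1.
C → B lies within Rel1.
C, E → B lies within Rel1.
B → A lies within Rel1.
Every dependency is enforceable on the fragments, so the decomposition is dependency-preserving.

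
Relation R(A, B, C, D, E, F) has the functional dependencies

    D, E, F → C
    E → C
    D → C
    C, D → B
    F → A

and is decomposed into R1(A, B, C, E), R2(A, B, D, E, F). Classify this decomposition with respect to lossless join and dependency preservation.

Lossless test: (A, B, E)⁺ = {A, B, C, E}, which contains all of one fragment — lossless.
Dependency preservation: the restricted closure of {D} across the fragments never reaches {C}, so D → C cannot be enforced without a join — not preserved.

lossless but not dependency-preserving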